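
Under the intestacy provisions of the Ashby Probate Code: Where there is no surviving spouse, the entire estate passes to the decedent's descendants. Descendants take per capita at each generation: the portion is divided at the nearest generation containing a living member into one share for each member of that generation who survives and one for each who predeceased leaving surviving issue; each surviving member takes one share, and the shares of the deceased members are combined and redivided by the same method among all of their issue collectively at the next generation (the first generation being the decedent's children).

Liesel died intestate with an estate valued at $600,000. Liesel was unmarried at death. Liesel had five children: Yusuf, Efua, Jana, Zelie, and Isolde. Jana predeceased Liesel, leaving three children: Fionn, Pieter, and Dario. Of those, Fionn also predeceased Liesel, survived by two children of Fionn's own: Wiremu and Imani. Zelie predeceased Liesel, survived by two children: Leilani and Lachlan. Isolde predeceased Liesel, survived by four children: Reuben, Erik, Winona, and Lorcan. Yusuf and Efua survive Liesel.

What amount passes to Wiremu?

Wiremu receives $20,000.

The entire $600,000 passes to the descendants.
That amount ($600,000) is divided at the children's generation into 5 shares of $120,000. Yusuf and Efua each take $120,000. The 3 shares of the deceased (Jana, Zelie, and Isolde) are combined into a pool of $360,000.
That pool ($360,000) is divided at the grandchildren's generation into 9 shares of $40,000. Pieter, Dario, Leilani, Lachlan, Reuben, Erik, Winona, and Lorcan each take $40,000. The remaining share for the deceased Fionn ($40,000) is carried to the next generation.
That pool ($40,000) is divided at the great-grandchildren's generation equally among Wiremu and Imani: $20,000 each.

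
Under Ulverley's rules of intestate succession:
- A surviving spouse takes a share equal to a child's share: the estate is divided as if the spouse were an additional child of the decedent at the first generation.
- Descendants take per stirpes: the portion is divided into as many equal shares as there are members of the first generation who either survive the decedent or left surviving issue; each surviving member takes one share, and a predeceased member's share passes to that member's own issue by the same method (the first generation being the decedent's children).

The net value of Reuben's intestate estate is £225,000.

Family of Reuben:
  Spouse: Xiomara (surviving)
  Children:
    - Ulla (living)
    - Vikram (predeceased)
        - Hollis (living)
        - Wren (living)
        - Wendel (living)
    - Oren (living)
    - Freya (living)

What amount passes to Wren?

The spouse counts as an additional share at the children's level, so there are 5 primary shares of £45,000. Xiomara takes one such share (£45,000).
The children's combined portion (£180,000) is divided into 4 shares of £45,000: Ulla, Oren, and Freya each take £45,000; Vikram's £45,000 share passes to Vikram's issue.
Vikram's share (£45,000) is divided into 3 shares of £15,000: Hollis, Wren, and Wendel each take £15,000.

Wren receives £15,000.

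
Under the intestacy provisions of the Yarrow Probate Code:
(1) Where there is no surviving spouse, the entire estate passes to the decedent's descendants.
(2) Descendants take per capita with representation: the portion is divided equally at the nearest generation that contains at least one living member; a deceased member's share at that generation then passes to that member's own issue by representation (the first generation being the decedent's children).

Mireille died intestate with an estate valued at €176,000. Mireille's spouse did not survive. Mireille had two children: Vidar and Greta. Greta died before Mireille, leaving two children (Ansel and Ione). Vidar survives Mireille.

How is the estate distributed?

The entire €176,000 passes to the descendants.
That amount (€176,000) is divided into 2 shares of €88,000: Vidar takes €88,000; Greta's €88,000 share passes to Greta's issue.
Greta's share (€88,000) is divided into 2 shares of €44,000: Ansel and Ione each take €44,000.

Vidar: €88,000; Ansel: €44,000; Ione: €44,000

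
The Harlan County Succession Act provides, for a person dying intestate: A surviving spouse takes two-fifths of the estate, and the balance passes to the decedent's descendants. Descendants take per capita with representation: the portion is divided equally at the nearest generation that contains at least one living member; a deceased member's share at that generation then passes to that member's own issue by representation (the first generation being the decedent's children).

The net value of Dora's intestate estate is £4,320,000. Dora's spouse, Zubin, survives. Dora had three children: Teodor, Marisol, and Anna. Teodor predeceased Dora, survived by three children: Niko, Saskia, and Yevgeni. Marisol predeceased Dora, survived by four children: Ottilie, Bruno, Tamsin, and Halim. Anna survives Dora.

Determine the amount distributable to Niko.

Zubin takes two-fifths of £4,320,000 = £1,728,000. The remaining £2,592,000 passes to the descendants.
The descendants' portion (£2,592,000) is divided into 3 shares of £864,000: Anna takes £864,000; Teodor's £864,000 share passes to Teodor's issue; Marisol's £864,000 share passes to Marisol's issue.
Teodor's share (£864,000) is divided into 3 shares of £288,000: Niko, Saskia, and Yevgeni each take £288,000.
Marisol's share (£864,000) is divided into 4 shares of £216,000: Ottilie, Bruno, Tamsin, and Halim each take £216,000.

Niko receives £288,000.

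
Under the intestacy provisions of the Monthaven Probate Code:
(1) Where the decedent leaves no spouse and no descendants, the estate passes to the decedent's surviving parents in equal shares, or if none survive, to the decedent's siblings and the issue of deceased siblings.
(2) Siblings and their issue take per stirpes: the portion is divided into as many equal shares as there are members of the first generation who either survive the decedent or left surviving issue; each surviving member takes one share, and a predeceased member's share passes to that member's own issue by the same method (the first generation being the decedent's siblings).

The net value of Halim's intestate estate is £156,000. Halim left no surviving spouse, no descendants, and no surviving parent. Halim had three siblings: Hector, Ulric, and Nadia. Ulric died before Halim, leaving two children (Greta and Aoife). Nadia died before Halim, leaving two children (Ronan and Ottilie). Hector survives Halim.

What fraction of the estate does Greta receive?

The entire £156,000 passes to the siblings and their issue.
That amount (£156,000) is divided into 3 shares of £52,000: Hector takes £52,000; Ulric's £52,000 share passes to Ulric's issue; Nadia's £52,000 share passes to Nadia's issue.
Ulric's share (£52,000) is divided into 2 shares of £26,000: Greta and Aoife each take £26,000.
Nadia's share (£52,000) is divided into 2 shares of £26,000: Ronan and Ottilie each take £26,000.

Greta receives 1/6 of the estate.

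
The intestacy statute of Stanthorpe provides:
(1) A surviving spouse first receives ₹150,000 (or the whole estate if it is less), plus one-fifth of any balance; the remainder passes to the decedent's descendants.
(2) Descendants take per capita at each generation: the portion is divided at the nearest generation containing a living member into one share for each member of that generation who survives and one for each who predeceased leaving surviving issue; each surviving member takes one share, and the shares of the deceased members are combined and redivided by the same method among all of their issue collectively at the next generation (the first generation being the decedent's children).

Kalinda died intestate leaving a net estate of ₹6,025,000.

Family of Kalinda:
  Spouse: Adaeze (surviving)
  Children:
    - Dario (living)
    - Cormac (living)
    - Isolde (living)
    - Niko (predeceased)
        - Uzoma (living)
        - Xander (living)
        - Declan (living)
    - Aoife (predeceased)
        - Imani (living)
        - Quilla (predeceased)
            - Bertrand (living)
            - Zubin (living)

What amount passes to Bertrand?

Bertrand receives ₹188,000.

Adaeze first takes ₹150,000, leaving a balance of ₹5,875,000. Adaeze then takes one-fifth of the balance (₹1,175,000), for a total of ₹1,325,000. The remaining ₹4,700,000 passes to the descendants.
The descendants' portion (₹4,700,000) is divided at the children's generation into 5 shares of ₹940,000. Dario, Cormac, and Isolde each take ₹940,000. The 2 shares of the deceased (Niko and Aoife) are combined into a pool of ₹1,880,000.
That pool (₹1,880,000) is divided at the grandchildren's generation into 5 shares of ₹376,000. Uzoma, Xander, Declan, and Imani each take ₹376,000. The remaining share for the deceased Quilla (₹376,000) is carried to the next generation.
That pool (₹376,000) is divided at the great-grandchildren's generation equally among Bertrand and Zubin: ₹188,000 each.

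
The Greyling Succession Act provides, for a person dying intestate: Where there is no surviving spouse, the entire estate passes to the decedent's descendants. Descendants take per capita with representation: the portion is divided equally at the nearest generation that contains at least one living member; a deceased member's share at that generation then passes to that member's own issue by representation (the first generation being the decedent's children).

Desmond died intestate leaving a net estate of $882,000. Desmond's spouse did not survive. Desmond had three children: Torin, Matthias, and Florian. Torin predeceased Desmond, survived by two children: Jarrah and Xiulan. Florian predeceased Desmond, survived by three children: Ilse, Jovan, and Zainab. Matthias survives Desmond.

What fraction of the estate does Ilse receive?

The entire $882,000 passes to the descendants.
That amount ($882,000) is divided into 3 shares of $294,000: Matthias takes $294,000; Torin's $294,000 share passes to Torin's issue; Florian's $294,000 share passes to Florian's issue.
Torin's share ($294,000) is divided into 2 shares of $147,000: Jarrah and Xiulan each take $147,000.
Florian's share ($294,000) is divided into 3 shares of $98,000: Ilse, Jovan, and Zainab each take $98,000.

Ilse receives 1/9 of the estate.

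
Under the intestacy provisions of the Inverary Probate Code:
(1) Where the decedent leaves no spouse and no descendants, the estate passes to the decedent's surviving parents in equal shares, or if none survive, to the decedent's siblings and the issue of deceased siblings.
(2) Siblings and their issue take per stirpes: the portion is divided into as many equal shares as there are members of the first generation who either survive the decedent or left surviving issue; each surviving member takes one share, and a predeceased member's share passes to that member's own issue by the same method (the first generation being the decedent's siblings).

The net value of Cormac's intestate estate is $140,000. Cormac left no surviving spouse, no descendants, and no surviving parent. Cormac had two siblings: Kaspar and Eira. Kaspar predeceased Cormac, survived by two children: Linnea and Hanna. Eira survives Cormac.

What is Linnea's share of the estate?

The entire $140,000 passes to the siblings and their issue.
That amount ($140,000) is divided into 2 shares of $70,000: Eira takes $70,000; Kaspar's $70,000 share passes to Kaspar's issue.
Kaspar's share ($70,000) is divided into 2 shares of $35,000: Linnea and Hanna each take $35,000.

Linnea receives $35,000.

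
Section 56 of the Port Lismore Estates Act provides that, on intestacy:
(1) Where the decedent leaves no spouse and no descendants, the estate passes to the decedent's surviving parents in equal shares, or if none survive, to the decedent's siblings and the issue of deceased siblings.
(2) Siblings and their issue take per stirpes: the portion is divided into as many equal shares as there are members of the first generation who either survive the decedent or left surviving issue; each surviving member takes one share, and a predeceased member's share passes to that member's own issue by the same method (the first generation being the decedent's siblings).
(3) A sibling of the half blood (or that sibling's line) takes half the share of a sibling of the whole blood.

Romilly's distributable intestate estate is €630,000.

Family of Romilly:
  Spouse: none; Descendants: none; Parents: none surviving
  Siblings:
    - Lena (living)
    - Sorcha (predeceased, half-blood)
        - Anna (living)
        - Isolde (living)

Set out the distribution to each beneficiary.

The entire €630,000 passes to the siblings and their issue.
Counting each half-blood sibling's line as half a unit, there are 3/2 units in €630,000, so one unit is €420,000. Whole-blood lines (Lena) take €420,000 each; half-blood lines (Sorcha) take €210,000 each.
Sorcha's share (€210,000) is divided into 2 shares of €105,000: Anna and Isolde each take €105,000.

Lena: €420,000; Anna: €105,000; Isolde: €105,000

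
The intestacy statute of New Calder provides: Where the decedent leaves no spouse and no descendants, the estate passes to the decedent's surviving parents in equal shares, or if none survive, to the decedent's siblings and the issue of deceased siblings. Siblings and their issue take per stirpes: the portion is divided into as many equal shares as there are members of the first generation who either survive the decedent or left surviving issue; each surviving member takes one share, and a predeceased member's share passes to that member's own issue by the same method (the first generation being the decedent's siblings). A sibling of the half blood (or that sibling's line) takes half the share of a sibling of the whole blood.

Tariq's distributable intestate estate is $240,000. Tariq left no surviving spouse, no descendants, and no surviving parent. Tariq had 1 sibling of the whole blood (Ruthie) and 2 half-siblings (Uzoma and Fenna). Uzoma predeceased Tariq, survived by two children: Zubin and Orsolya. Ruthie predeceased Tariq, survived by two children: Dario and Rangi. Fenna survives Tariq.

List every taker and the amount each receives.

The entire $240,000 passes to the siblings and their issue.
Counting each half-blood sibling's line as half a unit, there are 2 units in $240,000, so one unit is $120,000. Whole-blood lines (Ruthie) take $120,000 each; half-blood lines (Uzoma and Fenna) take $60,000 each.
Uzoma's share ($60,000) is divided into 2 shares of $30,000: Zubin and Orsolya each take $30,000.
Ruthie's share ($120,000) is divided into 2 shares of $60,000: Dario and Rangi each take $60,000.

Zubin: $30,000; Orsolya: $30,000; Dario: $60,000; Rangi: $60,000; Fenna: $60,000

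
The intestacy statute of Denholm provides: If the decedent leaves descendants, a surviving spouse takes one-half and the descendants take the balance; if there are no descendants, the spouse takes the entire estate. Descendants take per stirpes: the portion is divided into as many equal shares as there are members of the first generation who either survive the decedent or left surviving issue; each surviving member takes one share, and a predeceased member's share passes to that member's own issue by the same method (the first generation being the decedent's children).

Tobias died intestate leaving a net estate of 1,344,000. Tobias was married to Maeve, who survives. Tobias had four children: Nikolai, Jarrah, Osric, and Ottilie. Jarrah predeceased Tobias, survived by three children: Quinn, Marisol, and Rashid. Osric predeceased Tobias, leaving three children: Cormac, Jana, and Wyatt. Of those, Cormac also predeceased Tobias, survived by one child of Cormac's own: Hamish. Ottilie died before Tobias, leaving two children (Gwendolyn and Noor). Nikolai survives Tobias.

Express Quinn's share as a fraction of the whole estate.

Quinn receives 1/24 of the estate.

Maeve takes one-half of 1,344,000 = 672,000. The remaining 672,000 passes to the descendants.
The descendants' portion (672,000) is divided into 4 shares of 168,000: Nikolai takes 168,000; Jarrah's 168,000 share passes to Jarrah's issue; Osric's 168,000 share passes to Osric's issue; Ottilie's 168,000 share passes to Ottilie's issue.
Jarrah's share (168,000) is divided into 3 shares of 56,000: Quinn, Marisol, and Rashid each take 56,000.
Osric's share (168,000) is divided into 3 shares of 56,000: Jana and Wyatt each take 56,000; Cormac's 56,000 share passes to Cormac's issue.
Cormac's share (56,000) passes entirely to Hamish.
Ottilie's share (168,000) is divided into 2 shares of 84,000: Gwendolyn and Noor each take 84,000.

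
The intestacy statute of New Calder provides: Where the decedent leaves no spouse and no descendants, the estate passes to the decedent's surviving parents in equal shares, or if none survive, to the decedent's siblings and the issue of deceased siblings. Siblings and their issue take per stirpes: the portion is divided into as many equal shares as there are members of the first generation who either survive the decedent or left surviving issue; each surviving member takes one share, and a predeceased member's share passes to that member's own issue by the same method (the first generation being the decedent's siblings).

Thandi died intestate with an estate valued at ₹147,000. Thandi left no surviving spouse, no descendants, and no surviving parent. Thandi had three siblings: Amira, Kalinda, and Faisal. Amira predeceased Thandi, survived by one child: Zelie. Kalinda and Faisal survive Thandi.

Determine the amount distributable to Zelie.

The entire ₹147,000 passes to the siblings and their issue.
That amount (₹147,000) is divided into 3 shares of ₹49,000: Kalinda and Faisal each take ₹49,000; Amira's ₹49,000 share passes to Amira's issue.
Amira's share (₹49,000) passes entirely to Zelie.

Zelie receives ₹49,000.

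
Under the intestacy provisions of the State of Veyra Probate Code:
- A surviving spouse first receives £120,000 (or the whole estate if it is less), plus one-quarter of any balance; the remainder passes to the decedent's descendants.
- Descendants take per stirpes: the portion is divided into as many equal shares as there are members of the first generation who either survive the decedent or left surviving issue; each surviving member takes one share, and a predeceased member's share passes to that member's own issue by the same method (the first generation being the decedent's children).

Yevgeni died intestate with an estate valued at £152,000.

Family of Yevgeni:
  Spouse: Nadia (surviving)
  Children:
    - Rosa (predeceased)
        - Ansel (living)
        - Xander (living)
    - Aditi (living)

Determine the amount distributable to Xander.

Nadia first takes £120,000, leaving a balance of £32,000. Nadia then takes one-quarter of the balance (£8,000), for a total of £128,000. The remaining £24,000 passes to the descendants.
The descendants' portion (£24,000) is divided into 2 shares of £12,000: Aditi takes £12,000; Rosa's £12,000 share passes to Rosa's issue.
Rosa's share (£12,000) is divided into 2 shares of £6,000: Ansel and Xander each take £6,000.

Xander receives £6,000.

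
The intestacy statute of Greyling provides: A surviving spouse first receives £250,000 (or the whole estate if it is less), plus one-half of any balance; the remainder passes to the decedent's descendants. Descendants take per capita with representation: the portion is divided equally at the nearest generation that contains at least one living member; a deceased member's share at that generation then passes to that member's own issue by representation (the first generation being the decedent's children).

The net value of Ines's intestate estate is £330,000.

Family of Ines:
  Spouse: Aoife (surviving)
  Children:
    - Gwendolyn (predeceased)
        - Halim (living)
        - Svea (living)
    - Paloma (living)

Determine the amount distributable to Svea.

Aoife first takes £250,000, leaving a balance of £80,000. Aoife then takes one-half of the balance (£40,000), for a total of £290,000. The remaining £40,000 passes to the descendants.
The descendants' portion (£40,000) is divided into 2 shares of £20,000: Paloma takes £20,000; Gwendolyn's £20,000 share passes to Gwendolyn's issue.
Gwendolyn's share (£20,000) is divided into 2 shares of £10,000: Halim and Svea each take £10,000.

Svea receives £10,000.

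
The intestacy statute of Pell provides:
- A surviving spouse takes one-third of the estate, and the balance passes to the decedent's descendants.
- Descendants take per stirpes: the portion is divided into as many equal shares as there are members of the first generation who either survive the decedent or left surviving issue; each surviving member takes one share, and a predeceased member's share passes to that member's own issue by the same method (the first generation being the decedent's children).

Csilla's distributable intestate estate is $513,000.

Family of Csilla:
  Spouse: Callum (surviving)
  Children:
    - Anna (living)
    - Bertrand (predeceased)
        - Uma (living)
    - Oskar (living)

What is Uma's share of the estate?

Uma receives $114,000.

Callum takes one-third of $513,000 = $171,000. The remaining $342,000 passes to the descendants.
The descendants' portion ($342,000) is divided into 3 shares of $114,000: Anna and Oskar each take $114,000; Bertrand's $114,000 share passes to Bertrand's issue.
Bertrand's share ($114,000) passes entirely to Uma.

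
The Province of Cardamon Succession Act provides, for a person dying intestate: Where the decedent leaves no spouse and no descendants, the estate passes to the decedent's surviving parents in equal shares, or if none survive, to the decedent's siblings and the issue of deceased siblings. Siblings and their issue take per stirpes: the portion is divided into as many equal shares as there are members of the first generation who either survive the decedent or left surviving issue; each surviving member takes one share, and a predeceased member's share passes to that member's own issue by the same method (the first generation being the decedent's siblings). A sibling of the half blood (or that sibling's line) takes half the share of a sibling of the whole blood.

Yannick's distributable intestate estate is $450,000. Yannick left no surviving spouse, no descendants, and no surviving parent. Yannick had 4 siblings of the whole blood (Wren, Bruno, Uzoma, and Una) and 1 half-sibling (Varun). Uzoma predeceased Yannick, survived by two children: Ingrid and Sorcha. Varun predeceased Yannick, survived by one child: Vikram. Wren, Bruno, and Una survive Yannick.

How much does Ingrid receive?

The entire $450,000 passes to the siblings and their issue.
Counting each half-blood sibling's line as half a unit, there are 9/2 units in $450,000, so one unit is $100,000. Whole-blood lines (Wren, Bruno, Uzoma, and Una) take $100,000 each; half-blood lines (Varun) take $50,000 each.
Uzoma's share ($100,000) is divided into 2 shares of $50,000: Ingrid and Sorcha each take $50,000.
Varun's share ($50,000) passes entirely to Vikram.

Ingrid receives $50,000.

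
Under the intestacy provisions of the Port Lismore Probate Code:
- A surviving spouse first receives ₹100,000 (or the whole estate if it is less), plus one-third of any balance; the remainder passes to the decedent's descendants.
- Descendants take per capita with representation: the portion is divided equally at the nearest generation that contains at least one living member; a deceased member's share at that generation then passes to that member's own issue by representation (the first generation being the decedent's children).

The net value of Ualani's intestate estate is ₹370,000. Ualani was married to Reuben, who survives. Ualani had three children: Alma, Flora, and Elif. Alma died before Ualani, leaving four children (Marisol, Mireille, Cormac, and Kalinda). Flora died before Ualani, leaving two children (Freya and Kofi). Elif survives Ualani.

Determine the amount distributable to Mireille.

Mireille receives ₹15,000.

Reuben first takes ₹100,000, leaving a balance of ₹270,000. Reuben then takes one-third of the balance (₹90,000), for a total of ₹190,000. The remaining ₹180,000 passes to the descendants.
The descendants' portion (₹180,000) is divided into 3 shares of ₹60,000: Elif takes ₹60,000; Alma's ₹60,000 share passes to Alma's issue; Flora's ₹60,000 share passes to Flora's issue.
Alma's share (₹60,000) is divided into 4 shares of ₹15,000: Marisol, Mireille, Cormac, and Kalinda each take ₹15,000.
Flora's share (₹60,000) is divided into 2 shares of ₹30,000: Freya and Kofi each take ₹30,000.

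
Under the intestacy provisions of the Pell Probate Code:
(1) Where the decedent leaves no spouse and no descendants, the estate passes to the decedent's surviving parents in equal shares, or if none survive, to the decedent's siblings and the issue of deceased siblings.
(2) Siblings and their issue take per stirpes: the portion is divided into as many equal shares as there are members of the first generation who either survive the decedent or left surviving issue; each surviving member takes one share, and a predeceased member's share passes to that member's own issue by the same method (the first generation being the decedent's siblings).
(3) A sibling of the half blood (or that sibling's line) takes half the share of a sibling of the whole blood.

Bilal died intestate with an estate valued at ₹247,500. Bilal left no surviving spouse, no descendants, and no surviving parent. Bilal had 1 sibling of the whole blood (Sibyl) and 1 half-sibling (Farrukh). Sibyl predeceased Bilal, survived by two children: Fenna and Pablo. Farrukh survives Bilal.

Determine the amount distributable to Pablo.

The entire ₹247,500 passes to the siblings and their issue.
Counting each half-blood sibling's line as half a unit, there are 3/2 units in ₹247,500, so one unit is ₹165,000. Whole-blood lines (Sibyl) take ₹165,000 each; half-blood lines (Farrukh) take ₹82,500 each.
Sibyl's share (₹165,000) is divided into 2 shares of ₹82,500: Fenna and Pablo each take ₹82,500.

Pablo receives ₹82,500.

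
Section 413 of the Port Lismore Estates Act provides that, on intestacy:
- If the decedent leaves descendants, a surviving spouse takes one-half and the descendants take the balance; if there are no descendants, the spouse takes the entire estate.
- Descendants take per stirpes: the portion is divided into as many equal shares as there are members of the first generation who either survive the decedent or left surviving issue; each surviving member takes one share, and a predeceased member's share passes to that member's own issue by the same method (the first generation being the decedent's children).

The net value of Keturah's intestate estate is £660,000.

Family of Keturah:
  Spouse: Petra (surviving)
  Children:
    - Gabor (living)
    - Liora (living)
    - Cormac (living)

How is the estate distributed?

Petra: £330,000; Gabor: £110,000; Liora: £110,000; Cormac: £110,000

Petra takes one-half of £660,000 = £330,000. The remaining £330,000 passes to the descendants.
The descendants' portion (£330,000) is divided into 3 shares of £110,000: Gabor, Liora, and Cormac each take £110,000.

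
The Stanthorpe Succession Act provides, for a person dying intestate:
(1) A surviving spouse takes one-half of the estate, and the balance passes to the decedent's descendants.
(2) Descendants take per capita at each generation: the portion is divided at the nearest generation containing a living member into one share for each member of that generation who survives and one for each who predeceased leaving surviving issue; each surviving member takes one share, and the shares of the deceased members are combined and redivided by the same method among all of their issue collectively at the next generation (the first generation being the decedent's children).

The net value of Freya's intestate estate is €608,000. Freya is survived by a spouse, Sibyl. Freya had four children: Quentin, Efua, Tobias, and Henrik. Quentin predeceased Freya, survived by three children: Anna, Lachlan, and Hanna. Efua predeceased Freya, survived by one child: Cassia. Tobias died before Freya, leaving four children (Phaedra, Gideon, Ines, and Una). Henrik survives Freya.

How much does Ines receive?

Ines receives €28,500.

Sibyl takes one-half of €608,000 = €304,000. The remaining €304,000 passes to the descendants.
The descendants' portion (€304,000) is divided at the children's generation into 4 shares of €76,000. Henrik takes €76,000. The 3 shares of the deceased (Quentin, Efua, and Tobias) are combined into a pool of €228,000.
That pool (€228,000) is divided at the grandchildren's generation equally among Anna, Lachlan, Hanna, Cassia, Phaedra, Gideon, Ines, and Una: €28,500 each.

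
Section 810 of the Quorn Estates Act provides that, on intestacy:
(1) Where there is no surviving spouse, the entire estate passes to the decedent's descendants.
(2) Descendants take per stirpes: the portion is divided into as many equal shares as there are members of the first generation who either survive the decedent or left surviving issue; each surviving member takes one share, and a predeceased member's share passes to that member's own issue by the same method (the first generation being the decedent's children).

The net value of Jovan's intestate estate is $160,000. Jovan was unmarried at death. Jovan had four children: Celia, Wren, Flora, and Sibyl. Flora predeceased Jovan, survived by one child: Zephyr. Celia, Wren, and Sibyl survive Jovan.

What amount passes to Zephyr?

The entire $160,000 passes to the descendants.
That amount ($160,000) is divided into 4 shares of $40,000: Celia, Wren, and Sibyl each take $40,000; Flora's $40,000 share passes to Flora's issue.
Flora's share ($40,000) passes entirely to Zephyr.

Zephyr receives $40,000.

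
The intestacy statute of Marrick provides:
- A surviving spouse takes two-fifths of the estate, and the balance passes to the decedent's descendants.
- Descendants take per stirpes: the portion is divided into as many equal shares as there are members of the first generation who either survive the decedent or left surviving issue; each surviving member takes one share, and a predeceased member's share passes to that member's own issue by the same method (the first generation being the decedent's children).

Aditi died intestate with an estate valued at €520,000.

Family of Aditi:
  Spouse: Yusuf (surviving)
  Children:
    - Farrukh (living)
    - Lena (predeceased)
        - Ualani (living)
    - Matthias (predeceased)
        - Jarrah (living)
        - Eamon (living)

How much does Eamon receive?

Yusuf takes two-fifths of €520,000 = €208,000. The remaining €312,000 passes to the descendants.
The descendants' portion (€312,000) is divided into 3 shares of €104,000: Farrukh takes €104,000; Lena's €104,000 share passes to Lena's issue; Matthias's €104,000 share passes to Matthias's issue.
Lena's share (€104,000) passes entirely to Ualani.
Matthias's share (€104,000) is divided into 2 shares of €52,000: Jarrah and Eamon each take €52,000.

Eamon receives €52,000.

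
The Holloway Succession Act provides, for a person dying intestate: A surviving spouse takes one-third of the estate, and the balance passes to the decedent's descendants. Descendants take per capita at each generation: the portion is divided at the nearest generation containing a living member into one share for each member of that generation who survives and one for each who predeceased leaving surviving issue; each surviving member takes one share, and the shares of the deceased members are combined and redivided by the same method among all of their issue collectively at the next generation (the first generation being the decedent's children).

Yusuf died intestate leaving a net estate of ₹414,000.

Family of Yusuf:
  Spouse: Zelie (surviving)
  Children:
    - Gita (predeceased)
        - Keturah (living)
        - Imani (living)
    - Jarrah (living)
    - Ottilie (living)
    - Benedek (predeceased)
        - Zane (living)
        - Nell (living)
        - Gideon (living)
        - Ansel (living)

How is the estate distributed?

Zelie takes one-third of ₹414,000 = ₹138,000. The remaining ₹276,000 passes to the descendants.
The descendants' portion (₹276,000) is divided at the children's generation into 4 shares of ₹69,000. Jarrah and Ottilie each take ₹69,000. The 2 shares of the deceased (Gita and Benedek) are combined into a pool of ₹138,000.
That pool (₹138,000) is divided at the grandchildren's generation equally among Keturah, Imani, Zane, Nell, Gideon, and Ansel: ₹23,000 each.

Zelie: ₹138,000; Keturah: ₹23,000; Imani: ₹23,000; Jarrah: ₹69,000; Ottilie: ₹69,000; Zane: ₹23,000; Nell: ₹23,000; Gideon: ₹23,000; Ansel: ₹23,000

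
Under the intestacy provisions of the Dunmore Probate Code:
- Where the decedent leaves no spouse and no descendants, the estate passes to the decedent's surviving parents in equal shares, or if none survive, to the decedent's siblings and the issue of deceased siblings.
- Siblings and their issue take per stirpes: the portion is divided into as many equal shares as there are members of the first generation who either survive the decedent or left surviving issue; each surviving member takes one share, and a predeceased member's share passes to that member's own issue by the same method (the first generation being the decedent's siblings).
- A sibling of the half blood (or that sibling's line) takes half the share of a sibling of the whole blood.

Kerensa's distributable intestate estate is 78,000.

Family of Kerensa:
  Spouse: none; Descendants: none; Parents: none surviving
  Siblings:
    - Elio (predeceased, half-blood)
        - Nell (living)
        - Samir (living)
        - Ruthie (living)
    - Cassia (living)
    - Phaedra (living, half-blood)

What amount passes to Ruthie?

The entire 78,000 passes to the siblings and their issue.
Counting each half-blood sibling's line as half a unit, there are 2 units in 78,000, so one unit is 39,000. Whole-blood lines (Cassia) take 39,000 each; half-blood lines (Elio and Phaedra) take 19,500 each.
Elio's share (19,500) is divided into 3 shares of 6,500: Nell, Samir, and Ruthie each take 6,500.

Ruthie receives 6,500.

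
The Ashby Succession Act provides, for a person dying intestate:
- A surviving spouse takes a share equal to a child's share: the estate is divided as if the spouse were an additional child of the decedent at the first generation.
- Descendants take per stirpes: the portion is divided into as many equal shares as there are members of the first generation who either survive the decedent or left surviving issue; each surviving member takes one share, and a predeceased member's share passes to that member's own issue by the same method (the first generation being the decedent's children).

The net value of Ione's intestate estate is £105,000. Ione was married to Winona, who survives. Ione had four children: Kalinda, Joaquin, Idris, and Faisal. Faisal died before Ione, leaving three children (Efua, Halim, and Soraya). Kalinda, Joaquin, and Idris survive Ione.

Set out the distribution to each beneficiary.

The spouse counts as an additional share at the children's level, so there are 5 primary shares of £21,000. Winona takes one such share (£21,000).
The children's combined portion (£84,000) is divided into 4 shares of £21,000: Kalinda, Joaquin, and Idris each take £21,000; Faisal's £21,000 share passes to Faisal's issue.
Faisal's share (£21,000) is divided into 3 shares of £7,000: Efua, Halim, and Soraya each take £7,000.

Winona: £21,000; Kalinda: £21,000; Joaquin: £21,000; Idris: £21,000; Efua: £7,000; Halim: £7,000; Soraya: £7,000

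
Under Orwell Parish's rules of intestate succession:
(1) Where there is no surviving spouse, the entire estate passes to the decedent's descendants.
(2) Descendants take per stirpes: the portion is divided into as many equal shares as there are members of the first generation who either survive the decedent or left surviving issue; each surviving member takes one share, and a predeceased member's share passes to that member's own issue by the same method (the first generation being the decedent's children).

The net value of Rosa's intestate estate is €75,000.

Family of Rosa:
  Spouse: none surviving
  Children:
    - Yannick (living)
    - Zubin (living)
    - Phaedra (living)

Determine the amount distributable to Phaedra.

The entire €75,000 passes to the descendants.
That amount (€75,000) is divided into 3 shares of €25,000: Yannick, Zubin, and Phaedra each take €25,000.

Phaedra receives €25,000.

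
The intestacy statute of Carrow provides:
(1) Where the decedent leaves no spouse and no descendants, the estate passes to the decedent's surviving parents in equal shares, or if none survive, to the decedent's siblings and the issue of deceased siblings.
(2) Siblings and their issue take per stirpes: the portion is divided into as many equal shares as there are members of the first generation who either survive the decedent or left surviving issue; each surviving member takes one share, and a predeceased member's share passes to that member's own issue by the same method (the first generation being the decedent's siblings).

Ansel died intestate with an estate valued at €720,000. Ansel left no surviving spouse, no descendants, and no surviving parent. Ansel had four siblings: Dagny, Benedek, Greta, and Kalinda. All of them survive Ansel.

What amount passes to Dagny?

Dagny receives €180,000.

The entire €720,000 passes to the siblings and their issue.
That amount (€720,000) is divided into 4 shares of €180,000: Dagny, Benedek, Greta, and Kalinda each take €180,000.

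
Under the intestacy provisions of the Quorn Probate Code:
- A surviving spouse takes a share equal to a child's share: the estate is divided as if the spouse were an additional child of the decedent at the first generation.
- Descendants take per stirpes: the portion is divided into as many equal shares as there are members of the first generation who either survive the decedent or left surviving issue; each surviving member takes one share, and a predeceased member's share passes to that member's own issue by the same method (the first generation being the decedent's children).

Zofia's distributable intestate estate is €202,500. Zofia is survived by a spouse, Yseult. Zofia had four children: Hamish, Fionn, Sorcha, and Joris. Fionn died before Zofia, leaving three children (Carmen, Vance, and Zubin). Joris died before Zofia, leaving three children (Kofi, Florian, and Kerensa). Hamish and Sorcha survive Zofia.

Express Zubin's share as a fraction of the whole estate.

Zubin receives 1/15 of the estate.

The spouse counts as an additional share at the children's level, so there are 5 primary shares of €40,500. Yseult takes one such share (€40,500).
The children's combined portion (€162,000) is divided into 4 shares of €40,500: Hamish and Sorcha each take €40,500; Fionn's €40,500 share passes to Fionn's issue; Joris's €40,500 share passes to Joris's issue.
Fionn's share (€40,500) is divided into 3 shares of €13,500: Carmen, Vance, and Zubin each take €13,500.
Joris's share (€40,500) is divided into 3 shares of €13,500: Kofi, Florian, and Kerensa each take €13,500.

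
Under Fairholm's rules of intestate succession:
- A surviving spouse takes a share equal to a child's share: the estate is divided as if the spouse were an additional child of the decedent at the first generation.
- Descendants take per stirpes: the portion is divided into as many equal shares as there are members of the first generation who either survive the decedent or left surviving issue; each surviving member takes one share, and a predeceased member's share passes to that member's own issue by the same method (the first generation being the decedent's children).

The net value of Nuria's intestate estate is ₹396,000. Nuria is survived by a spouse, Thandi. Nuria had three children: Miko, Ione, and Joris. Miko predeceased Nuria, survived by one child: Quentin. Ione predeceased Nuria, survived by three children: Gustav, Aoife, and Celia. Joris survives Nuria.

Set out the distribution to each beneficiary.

Thandi: ₹99,000; Quentin: ₹99,000; Gustav: ₹33,000; Aoife: ₹33,000; Celia: ₹33,000; Joris: ₹99,000

The spouse counts as an additional share at the children's level, so there are 4 primary shares of ₹99,000. Thandi takes one such share (₹99,000).
The children's combined portion (₹297,000) is divided into 3 shares of ₹99,000: Joris takes ₹99,000; Miko's ₹99,000 share passes to Miko's issue; Ione's ₹99,000 share passes to Ione's issue.
Miko's share (₹99,000) passes entirely to Quentin.
Ione's share (₹99,000) is divided into 3 shares of ₹33,000: Gustav, Aoife, and Celia each take ₹33,000.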